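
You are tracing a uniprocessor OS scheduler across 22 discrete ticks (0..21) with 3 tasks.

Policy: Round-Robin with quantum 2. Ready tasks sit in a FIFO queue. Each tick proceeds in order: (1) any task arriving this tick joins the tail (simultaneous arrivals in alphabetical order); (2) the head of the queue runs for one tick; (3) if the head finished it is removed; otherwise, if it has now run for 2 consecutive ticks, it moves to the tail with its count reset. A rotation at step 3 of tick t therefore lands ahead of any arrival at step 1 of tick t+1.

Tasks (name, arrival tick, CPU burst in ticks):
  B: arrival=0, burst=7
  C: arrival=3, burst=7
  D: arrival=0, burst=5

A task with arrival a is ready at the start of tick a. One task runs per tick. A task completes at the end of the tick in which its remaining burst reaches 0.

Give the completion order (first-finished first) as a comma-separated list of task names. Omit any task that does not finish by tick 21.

t=0: queue=[B,D] q_used=0 → run B
t=1: queue=[B,D] q_used=1 → run B
t=2: queue=[D,B] q_used=0 → run D
t=3: queue=[D,B,C] q_used=1 → run D
t=4: queue=[B,C,D] q_used=0 → run B
t=5: queue=[B,C,D] q_used=1 → run B
t=6: queue=[C,D,B] q_used=0 → run C
t=7: queue=[C,D,B] q_used=1 → run C
t=8: queue=[D,B,C] q_used=0 → run D
t=9: queue=[D,B,C] q_used=1 → run D
t=10: queue=[B,C,D] q_used=0 → run B
t=11: queue=[B,C,D] q_used=1 → run B
t=12: queue=[C,D,B] q_used=0 → run C
t=13: queue=[C,D,B] q_used=1 → run C
t=14: queue=[D,B,C] q_used=0 → run D
t=15: queue=[B,C] q_used=0 → run B
t=16: queue=[C] q_used=0 → run C
t=17: queue=[C] q_used=1 → run C
t=18: queue=[C] q_used=0 → run C
t=19: (idle)
t=20: (idle)
t=21: (idle)

completion order = D, B, C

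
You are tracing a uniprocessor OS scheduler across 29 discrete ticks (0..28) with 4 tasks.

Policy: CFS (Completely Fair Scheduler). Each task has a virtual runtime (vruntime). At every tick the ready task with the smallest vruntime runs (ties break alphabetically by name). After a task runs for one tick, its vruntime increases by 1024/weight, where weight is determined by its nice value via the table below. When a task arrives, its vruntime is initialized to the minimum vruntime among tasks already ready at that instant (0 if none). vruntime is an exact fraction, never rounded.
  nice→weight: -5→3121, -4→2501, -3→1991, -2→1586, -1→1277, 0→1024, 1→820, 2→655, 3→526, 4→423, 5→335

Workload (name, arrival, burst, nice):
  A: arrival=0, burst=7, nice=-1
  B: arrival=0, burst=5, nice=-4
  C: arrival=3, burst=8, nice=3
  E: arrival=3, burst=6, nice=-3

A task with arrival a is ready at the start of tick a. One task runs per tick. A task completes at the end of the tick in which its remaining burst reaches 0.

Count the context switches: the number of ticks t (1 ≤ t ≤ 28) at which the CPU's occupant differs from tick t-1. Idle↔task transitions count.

context switches = 19

t=0: vr[A=0 B=0] → run A
t=1: vr[A=1024/1277 B=0] → run B
t=2: vr[A=1024/1277 B=1024/2501] → run B
t=3: vr[A=1024/1277 B=2048/2501 C=1024/1277 E=1024/1277] → run A
t=4: vr[A=2048/1277 B=2048/2501 C=1024/1277 E=1024/1277] → run C
t=5: vr[A=2048/1277 B=2048/2501 C=923136/335851 E=1024/1277] → run E
t=6: vr[A=2048/1277 B=2048/2501 C=923136/335851 E=3346432/2542507] → run B
t=7: vr[A=2048/1277 B=3072/2501 C=923136/335851 E=3346432/2542507] → run B
t=8: vr[A=2048/1277 B=4096/2501 C=923136/335851 E=3346432/2542507] → run E
t=9: vr[A=2048/1277 B=4096/2501 C=923136/335851 E=4654080/2542507] → run A
t=10: vr[A=3072/1277 B=4096/2501 C=923136/335851 E=4654080/2542507] → run B
t=11: vr[A=3072/1277 C=923136/335851 E=4654080/2542507] → run E
t=12: vr[A=3072/1277 C=923136/335851 E=5961728/2542507] → run E
t=13: vr[A=3072/1277 C=923136/335851 E=7269376/2542507] → run A
t=14: vr[A=4096/1277 C=923136/335851 E=7269376/2542507] → run C
t=15: vr[A=4096/1277 C=1576960/335851 E=7269376/2542507] → run E
t=16: vr[A=4096/1277 C=1576960/335851 E=8577024/2542507] → run A
t=17: vr[A=5120/1277 C=1576960/335851 E=8577024/2542507] → run E
t=18: vr[A=5120/1277 C=1576960/335851] → run A
t=19: vr[A=6144/1277 C=1576960/335851] → run C
t=20: vr[A=6144/1277 C=2230784/335851] → run A
t=21: vr[C=2230784/335851] → run C
t=22: vr[C=2884608/335851] → run C
t=23: vr[C=3538432/335851] → run C
t=24: vr[C=4192256/335851] → run C
t=25: vr[C=4846080/335851] → run C
t=26: (idle)
t=27: (idle)
t=28: (idle)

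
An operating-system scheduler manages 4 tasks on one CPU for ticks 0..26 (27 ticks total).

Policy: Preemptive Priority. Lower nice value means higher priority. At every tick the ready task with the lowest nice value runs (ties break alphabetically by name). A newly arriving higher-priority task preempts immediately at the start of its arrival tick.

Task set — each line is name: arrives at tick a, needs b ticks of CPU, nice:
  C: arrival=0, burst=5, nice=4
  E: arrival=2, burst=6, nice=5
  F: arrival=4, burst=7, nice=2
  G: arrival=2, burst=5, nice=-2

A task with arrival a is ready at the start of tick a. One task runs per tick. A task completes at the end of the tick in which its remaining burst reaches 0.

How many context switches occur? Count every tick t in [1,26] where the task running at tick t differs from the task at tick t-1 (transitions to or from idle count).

t=0: ready={C} → run C
t=1: ready={C} → run C
t=2: ready={C,E,G} → run G
t=3: ready={C,E,G} → run G
t=4: ready={C,E,F,G} → run G
t=5: ready={C,E,F,G} → run G
t=6: ready={C,E,F,G} → run G
t=7: ready={C,E,F} → run F
t=8: ready={C,E,F} → run F
t=9: ready={C,E,F} → run F
t=10: ready={C,E,F} → run F
t=11: ready={C,E,F} → run F
t=12: ready={C,E,F} → run F
t=13: ready={C,E,F} → run F
t=14: ready={C,E} → run C
t=15: ready={C,E} → run C
t=16: ready={C,E} → run C
t=17: ready={E} → run E
t=18: ready={E} → run E
t=19: ready={E} → run E
t=20: ready={E} → run E
t=21: ready={E} → run E
t=22: ready={E} → run E
t=23: (idle)
t=24: (idle)
t=25: (idle)
t=26: (idle)

context switches = 5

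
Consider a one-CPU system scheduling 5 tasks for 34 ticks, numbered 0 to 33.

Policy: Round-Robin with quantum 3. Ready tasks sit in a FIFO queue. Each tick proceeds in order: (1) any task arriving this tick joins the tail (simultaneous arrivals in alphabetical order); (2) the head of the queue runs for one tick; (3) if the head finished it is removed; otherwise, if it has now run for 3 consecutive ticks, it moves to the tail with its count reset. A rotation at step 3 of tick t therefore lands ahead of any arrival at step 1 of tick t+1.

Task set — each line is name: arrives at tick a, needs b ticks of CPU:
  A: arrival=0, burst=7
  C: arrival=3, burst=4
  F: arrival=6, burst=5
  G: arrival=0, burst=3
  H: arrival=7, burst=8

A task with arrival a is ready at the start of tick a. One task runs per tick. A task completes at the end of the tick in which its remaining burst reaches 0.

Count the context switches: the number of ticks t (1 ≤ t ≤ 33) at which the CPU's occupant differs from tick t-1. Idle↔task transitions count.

context switches = 10

t=0: queue=[A,G] q_used=0 → run A
t=1: queue=[A,G] q_used=1 → run A
t=2: queue=[A,G] q_used=2 → run A
t=3: queue=[G,A,C] q_used=0 → run G
t=4: queue=[G,A,C] q_used=1 → run G
t=5: queue=[G,A,C] q_used=2 → run G
t=6: queue=[A,C,F] q_used=0 → run A
t=7: queue=[A,C,F,H] q_used=1 → run A
t=8: queue=[A,C,F,H] q_used=2 → run A
t=9: queue=[C,F,H,A] q_used=0 → run C
t=10: queue=[C,F,H,A] q_used=1 → run C
t=11: queue=[C,F,H,A] q_used=2 → run C
t=12: queue=[F,H,A,C] q_used=0 → run F
t=13: queue=[F,H,A,C] q_used=1 → run F
t=14: queue=[F,H,A,C] q_used=2 → run F
t=15: queue=[H,A,C,F] q_used=0 → run H
t=16: queue=[H,A,C,F] q_used=1 → run H
t=17: queue=[H,A,C,F] q_used=2 → run H
t=18: queue=[A,C,F,H] q_used=0 → run A
t=19: queue=[C,F,H] q_used=0 → run C
t=20: queue=[F,H] q_used=0 → run F
t=21: queue=[F,H] q_used=1 → run F
t=22: queue=[H] q_used=0 → run H
t=23: queue=[H] q_used=1 → run H
t=24: queue=[H] q_used=2 → run H
t=25: queue=[H] q_used=0 → run H
t=26: queue=[H] q_used=1 → run H
t=27: (idle)
t=28: (idle)
t=29: (idle)
t=30: (idle)
t=31: (idle)
t=32: (idle)
t=33: (idle)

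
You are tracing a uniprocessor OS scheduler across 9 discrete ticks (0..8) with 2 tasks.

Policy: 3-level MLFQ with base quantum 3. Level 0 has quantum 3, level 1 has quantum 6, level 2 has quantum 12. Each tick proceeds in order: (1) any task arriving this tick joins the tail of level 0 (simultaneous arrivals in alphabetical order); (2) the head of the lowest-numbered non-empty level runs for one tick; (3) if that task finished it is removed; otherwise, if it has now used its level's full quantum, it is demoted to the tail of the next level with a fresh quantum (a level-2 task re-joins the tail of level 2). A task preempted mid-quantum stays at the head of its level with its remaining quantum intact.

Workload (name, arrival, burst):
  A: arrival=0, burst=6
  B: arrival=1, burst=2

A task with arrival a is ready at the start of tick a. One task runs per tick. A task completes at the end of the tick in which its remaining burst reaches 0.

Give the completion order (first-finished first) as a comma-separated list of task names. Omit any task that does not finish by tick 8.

completion order = B, A

t=0: L0/L1/L2 = A/-/- → run A
t=1: L0/L1/L2 = AB/-/- → run A
t=2: L0/L1/L2 = AB/-/- → run A
t=3: L0/L1/L2 = B/A/- → run B
t=4: L0/L1/L2 = B/A/- → run B
t=5: L0/L1/L2 = -/A/- → run A
t=6: L0/L1/L2 = -/A/- → run A
t=7: L0/L1/L2 = -/A/- → run A
t=8: (idle)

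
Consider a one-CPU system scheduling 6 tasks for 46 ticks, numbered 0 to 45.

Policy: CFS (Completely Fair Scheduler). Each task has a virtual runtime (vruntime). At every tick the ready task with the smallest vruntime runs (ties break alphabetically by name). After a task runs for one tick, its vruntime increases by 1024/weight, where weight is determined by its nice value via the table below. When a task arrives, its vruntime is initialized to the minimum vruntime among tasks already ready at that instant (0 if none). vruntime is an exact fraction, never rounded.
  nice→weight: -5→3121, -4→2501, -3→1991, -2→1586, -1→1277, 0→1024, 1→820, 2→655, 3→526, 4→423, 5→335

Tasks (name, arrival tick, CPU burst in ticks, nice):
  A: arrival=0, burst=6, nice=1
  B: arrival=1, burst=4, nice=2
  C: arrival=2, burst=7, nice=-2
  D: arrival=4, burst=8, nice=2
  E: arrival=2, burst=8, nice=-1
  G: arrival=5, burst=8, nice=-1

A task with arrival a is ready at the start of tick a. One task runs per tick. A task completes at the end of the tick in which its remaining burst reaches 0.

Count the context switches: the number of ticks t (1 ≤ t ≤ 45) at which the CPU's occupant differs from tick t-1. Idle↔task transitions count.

t=0: vr[A=0] → run A
t=1: vr[A=256/205 B=256/205] → run A
t=2: vr[A=512/205 B=256/205 C=256/205 E=256/205] → run B
t=3: vr[A=512/205 B=15104/5371 C=256/205 E=256/205] → run C
t=4: vr[A=512/205 B=15104/5371 C=307968/162565 D=256/205 E=256/205] → run D
t=5: vr[A=512/205 B=15104/5371 C=307968/162565 D=15104/5371 E=256/205 G=256/205] → run E
t=6: vr[A=512/205 B=15104/5371 C=307968/162565 D=15104/5371 E=536832/261785 G=256/205] → run G
t=7: vr[A=512/205 B=15104/5371 C=307968/162565 D=15104/5371 E=536832/261785 G=536832/261785] → run C
t=8: vr[A=512/205 B=15104/5371 C=412928/162565 D=15104/5371 E=536832/261785 G=536832/261785] → run E
t=9: vr[A=512/205 B=15104/5371 C=412928/162565 D=15104/5371 E=746752/261785 G=536832/261785] → run G
t=10: vr[A=512/205 B=15104/5371 C=412928/162565 D=15104/5371 E=746752/261785 G=746752/261785] → run A
t=11: vr[A=768/205 B=15104/5371 C=412928/162565 D=15104/5371 E=746752/261785 G=746752/261785] → run C
t=12: vr[A=768/205 B=15104/5371 C=517888/162565 D=15104/5371 E=746752/261785 G=746752/261785] → run B
t=13: vr[A=768/205 B=117504/26855 C=517888/162565 D=15104/5371 E=746752/261785 G=746752/261785] → run D
t=14: vr[A=768/205 B=117504/26855 C=517888/162565 D=117504/26855 E=746752/261785 G=746752/261785] → run E
t=15: vr[A=768/205 B=117504/26855 C=517888/162565 D=117504/26855 E=956672/261785 G=746752/261785] → run G
t=16: vr[A=768/205 B=117504/26855 C=517888/162565 D=117504/26855 E=956672/261785 G=956672/261785] → run C
t=17: vr[A=768/205 B=117504/26855 C=622848/162565 D=117504/26855 E=956672/261785 G=956672/261785] → run E
t=18: vr[A=768/205 B=117504/26855 C=622848/162565 D=117504/26855 E=1166592/261785 G=956672/261785] → run G
t=19: vr[A=768/205 B=117504/26855 C=622848/162565 D=117504/26855 E=1166592/261785 G=1166592/261785] → run A
t=20: vr[A=1024/205 B=117504/26855 C=622848/162565 D=117504/26855 E=1166592/261785 G=1166592/261785] → run C
t=21: vr[A=1024/205 B=117504/26855 C=727808/162565 D=117504/26855 E=1166592/261785 G=1166592/261785] → run B
t=22: vr[A=1024/205 B=159488/26855 C=727808/162565 D=117504/26855 E=1166592/261785 G=1166592/261785] → run D
t=23: vr[A=1024/205 B=159488/26855 C=727808/162565 D=159488/26855 E=1166592/261785 G=1166592/261785] → run E
t=24: vr[A=1024/205 B=159488/26855 C=727808/162565 D=159488/26855 E=1376512/261785 G=1166592/261785] → run G
t=25: vr[A=1024/205 B=159488/26855 C=727808/162565 D=159488/26855 E=1376512/261785 G=1376512/261785] → run C
t=26: vr[A=1024/205 B=159488/26855 C=832768/162565 D=159488/26855 E=1376512/261785 G=1376512/261785] → run A
t=27: vr[A=256/41 B=159488/26855 C=832768/162565 D=159488/26855 E=1376512/261785 G=1376512/261785] → run C
t=28: vr[A=256/41 B=159488/26855 D=159488/26855 E=1376512/261785 G=1376512/261785] → run E
t=29: vr[A=256/41 B=159488/26855 D=159488/26855 E=1586432/261785 G=1376512/261785] → run G
t=30: vr[A=256/41 B=159488/26855 D=159488/26855 E=1586432/261785 G=1586432/261785] → run B
t=31: vr[A=256/41 D=159488/26855 E=1586432/261785 G=1586432/261785] → run D
t=32: vr[A=256/41 D=201472/26855 E=1586432/261785 G=1586432/261785] → run E
t=33: vr[A=256/41 D=201472/26855 E=1796352/261785 G=1586432/261785] → run G
t=34: vr[A=256/41 D=201472/26855 E=1796352/261785 G=1796352/261785] → run A
t=35: vr[D=201472/26855 E=1796352/261785 G=1796352/261785] → run E
t=36: vr[D=201472/26855 G=1796352/261785] → run G
t=37: vr[D=201472/26855] → run D
t=38: vr[D=243456/26855] → run D
t=39: vr[D=57088/5371] → run D
t=40: vr[D=327424/26855] → run D
t=41: (idle)
t=42: (idle)
t=43: (idle)
t=44: (idle)
t=45: (idle)

context switches = 37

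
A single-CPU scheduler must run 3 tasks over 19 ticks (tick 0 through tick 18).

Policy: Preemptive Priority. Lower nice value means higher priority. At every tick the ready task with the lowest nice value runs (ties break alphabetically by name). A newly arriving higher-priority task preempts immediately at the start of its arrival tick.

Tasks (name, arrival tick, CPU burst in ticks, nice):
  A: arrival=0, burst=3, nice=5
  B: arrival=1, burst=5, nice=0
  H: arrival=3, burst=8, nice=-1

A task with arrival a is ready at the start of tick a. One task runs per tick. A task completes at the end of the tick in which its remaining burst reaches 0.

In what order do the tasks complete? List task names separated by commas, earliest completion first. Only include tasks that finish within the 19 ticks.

t=0: ready={A} → run A
t=1: ready={A,B} → run B
t=2: ready={A,B} → run B
t=3: ready={A,B,H} → run H
t=4: ready={A,B,H} → run H
t=5: ready={A,B,H} → run H
t=6: ready={A,B,H} → run H
t=7: ready={A,B,H} → run H
t=8: ready={A,B,H} → run H
t=9: ready={A,B,H} → run H
t=10: ready={A,B,H} → run H
t=11: ready={A,B} → run B
t=12: ready={A,B} → run B
t=13: ready={A,B} → run B
t=14: ready={A} → run A
t=15: ready={A} → run A
t=16: (idle)
t=17: (idle)
t=18: (idle)

completion order = H, B, A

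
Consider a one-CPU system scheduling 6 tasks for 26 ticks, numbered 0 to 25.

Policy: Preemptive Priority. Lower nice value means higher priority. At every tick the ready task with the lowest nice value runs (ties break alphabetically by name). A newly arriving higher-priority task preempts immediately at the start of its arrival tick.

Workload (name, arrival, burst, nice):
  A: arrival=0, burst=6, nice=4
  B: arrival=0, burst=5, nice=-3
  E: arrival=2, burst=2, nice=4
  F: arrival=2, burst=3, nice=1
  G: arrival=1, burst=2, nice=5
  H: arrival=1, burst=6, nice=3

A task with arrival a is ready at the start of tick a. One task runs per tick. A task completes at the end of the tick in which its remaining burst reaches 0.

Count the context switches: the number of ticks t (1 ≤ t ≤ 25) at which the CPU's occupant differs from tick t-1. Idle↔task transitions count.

t=0: ready={A,B} → run B
t=1: ready={A,B,G,H} → run B
t=2: ready={A,B,E,F,G,H} → run B
t=3: ready={A,B,E,F,G,H} → run B
t=4: ready={A,B,E,F,G,H} → run B
t=5: ready={A,E,F,G,H} → run F
t=6: ready={A,E,F,G,H} → run F
t=7: ready={A,E,F,G,H} → run F
t=8: ready={A,E,G,H} → run H
t=9: ready={A,E,G,H} → run H
t=10: ready={A,E,G,H} → run H
t=11: ready={A,E,G,H} → run H
t=12: ready={A,E,G,H} → run H
t=13: ready={A,E,G,H} → run H
t=14: ready={A,E,G} → run A
t=15: ready={A,E,G} → run A
t=16: ready={A,E,G} → run A
t=17: ready={A,E,G} → run A
t=18: ready={A,E,G} → run A
t=19: ready={A,E,G} → run A
t=20: ready={E,G} → run E
t=21: ready={E,G} → run E
t=22: ready={G} → run G
t=23: ready={G} → run G
t=24: (idle)
t=25: (idle)

context switches = 6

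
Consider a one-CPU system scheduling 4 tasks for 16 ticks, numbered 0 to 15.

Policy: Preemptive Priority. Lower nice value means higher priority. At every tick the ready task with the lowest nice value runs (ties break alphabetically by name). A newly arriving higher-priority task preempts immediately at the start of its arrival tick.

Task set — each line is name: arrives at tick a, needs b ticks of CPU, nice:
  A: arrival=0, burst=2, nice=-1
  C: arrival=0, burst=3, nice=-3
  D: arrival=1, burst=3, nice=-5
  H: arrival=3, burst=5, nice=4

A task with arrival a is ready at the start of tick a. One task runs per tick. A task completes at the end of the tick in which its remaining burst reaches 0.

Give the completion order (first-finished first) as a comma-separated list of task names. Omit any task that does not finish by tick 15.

t=0: ready={A,C} → run C
t=1: ready={A,C,D} → run D
t=2: ready={A,C,D} → run D
t=3: ready={A,C,D,H} → run D
t=4: ready={A,C,H} → run C
t=5: ready={A,C,H} → run C
t=6: ready={A,H} → run A
t=7: ready={A,H} → run A
t=8: ready={H} → run H
t=9: ready={H} → run H
t=10: ready={H} → run H
t=11: ready={H} → run H
t=12: ready={H} → run H
t=13: (idle)
t=14: (idle)
t=15: (idle)

completion order = D, C, A, H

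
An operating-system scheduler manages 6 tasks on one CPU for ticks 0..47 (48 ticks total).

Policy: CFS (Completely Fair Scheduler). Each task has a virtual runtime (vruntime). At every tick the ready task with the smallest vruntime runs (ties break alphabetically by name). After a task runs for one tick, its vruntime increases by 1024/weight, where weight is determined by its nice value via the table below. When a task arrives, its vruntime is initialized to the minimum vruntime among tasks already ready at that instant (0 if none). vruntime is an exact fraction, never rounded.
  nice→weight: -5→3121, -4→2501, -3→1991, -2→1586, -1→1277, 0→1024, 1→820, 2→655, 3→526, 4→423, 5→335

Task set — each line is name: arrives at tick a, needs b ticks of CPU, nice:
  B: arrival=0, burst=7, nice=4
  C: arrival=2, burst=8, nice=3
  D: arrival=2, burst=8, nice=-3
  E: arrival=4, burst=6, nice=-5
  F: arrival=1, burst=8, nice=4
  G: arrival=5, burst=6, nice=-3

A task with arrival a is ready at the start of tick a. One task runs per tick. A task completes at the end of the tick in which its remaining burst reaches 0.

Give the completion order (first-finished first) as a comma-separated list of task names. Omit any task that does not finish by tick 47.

t=0: vr[B=0] → run B
t=1: vr[B=1024/423 F=1024/423] → run B
t=2: vr[B=2048/423 C=1024/423 D=1024/423 F=1024/423] → run C
t=3: vr[B=2048/423 C=485888/111249 D=1024/423 F=1024/423] → run D
t=4: vr[B=2048/423 C=485888/111249 D=2471936/842193 E=1024/423 F=1024/423] → run E
t=5: vr[B=2048/423 C=485888/111249 D=2471936/842193 E=3629056/1320183 F=1024/423 G=1024/423] → run F
t=6: vr[B=2048/423 C=485888/111249 D=2471936/842193 E=3629056/1320183 F=2048/423 G=1024/423] → run G
t=7: vr[B=2048/423 C=485888/111249 D=2471936/842193 E=3629056/1320183 F=2048/423 G=2471936/842193] → run E
t=8: vr[B=2048/423 C=485888/111249 D=2471936/842193 E=4062208/1320183 F=2048/423 G=2471936/842193] → run D
t=9: vr[B=2048/423 C=485888/111249 D=2905088/842193 E=4062208/1320183 F=2048/423 G=2471936/842193] → run G
t=10: vr[B=2048/423 C=485888/111249 D=2905088/842193 E=4062208/1320183 F=2048/423 G=2905088/842193] → run E
t=11: vr[B=2048/423 C=485888/111249 D=2905088/842193 E=4495360/1320183 F=2048/423 G=2905088/842193] → run E
t=12: vr[B=2048/423 C=485888/111249 D=2905088/842193 E=4928512/1320183 F=2048/423 G=2905088/842193] → run D
t=13: vr[B=2048/423 C=485888/111249 D=3338240/842193 E=4928512/1320183 F=2048/423 G=2905088/842193] → run G
t=14: vr[B=2048/423 C=485888/111249 D=3338240/842193 E=4928512/1320183 F=2048/423 G=3338240/842193] → run E
t=15: vr[B=2048/423 C=485888/111249 D=3338240/842193 E=5361664/1320183 F=2048/423 G=3338240/842193] → run D
t=16: vr[B=2048/423 C=485888/111249 D=3771392/842193 E=5361664/1320183 F=2048/423 G=3338240/842193] → run G
t=17: vr[B=2048/423 C=485888/111249 D=3771392/842193 E=5361664/1320183 F=2048/423 G=3771392/842193] → run E
t=18: vr[B=2048/423 C=485888/111249 D=3771392/842193 F=2048/423 G=3771392/842193] → run C
t=19: vr[B=2048/423 C=702464/111249 D=3771392/842193 F=2048/423 G=3771392/842193] → run D
t=20: vr[B=2048/423 C=702464/111249 D=4204544/842193 F=2048/423 G=3771392/842193] → run G
t=21: vr[B=2048/423 C=702464/111249 D=4204544/842193 F=2048/423 G=4204544/842193] → run B
t=22: vr[B=1024/141 C=702464/111249 D=4204544/842193 F=2048/423 G=4204544/842193] → run F
t=23: vr[B=1024/141 C=702464/111249 D=4204544/842193 F=1024/141 G=4204544/842193] → run D
t=24: vr[B=1024/141 C=702464/111249 D=4637696/842193 F=1024/141 G=4204544/842193] → run G
t=25: vr[B=1024/141 C=702464/111249 D=4637696/842193 F=1024/141] → run D
t=26: vr[B=1024/141 C=702464/111249 D=5070848/842193 F=1024/141] → run D
t=27: vr[B=1024/141 C=702464/111249 F=1024/141] → run C
t=28: vr[B=1024/141 C=919040/111249 F=1024/141] → run B
t=29: vr[B=4096/423 C=919040/111249 F=1024/141] → run F
t=30: vr[B=4096/423 C=919040/111249 F=4096/423] → run C
t=31: vr[B=4096/423 C=1135616/111249 F=4096/423] → run B
t=32: vr[B=5120/423 C=1135616/111249 F=4096/423] → run F
t=33: vr[B=5120/423 C=1135616/111249 F=5120/423] → run C
t=34: vr[B=5120/423 C=1352192/111249 F=5120/423] → run B
t=35: vr[B=2048/141 C=1352192/111249 F=5120/423] → run F
t=36: vr[B=2048/141 C=1352192/111249 F=2048/141] → run C
t=37: vr[B=2048/141 C=1568768/111249 F=2048/141] → run C
t=38: vr[B=2048/141 C=1785344/111249 F=2048/141] → run B
t=39: vr[C=1785344/111249 F=2048/141] → run F
t=40: vr[C=1785344/111249 F=7168/423] → run C
t=41: vr[F=7168/423] → run F
t=42: vr[F=8192/423] → run F
t=43: (idle)
t=44: (idle)
t=45: (idle)
t=46: (idle)
t=47: (idle)

completion order = E, G, D, B, C, F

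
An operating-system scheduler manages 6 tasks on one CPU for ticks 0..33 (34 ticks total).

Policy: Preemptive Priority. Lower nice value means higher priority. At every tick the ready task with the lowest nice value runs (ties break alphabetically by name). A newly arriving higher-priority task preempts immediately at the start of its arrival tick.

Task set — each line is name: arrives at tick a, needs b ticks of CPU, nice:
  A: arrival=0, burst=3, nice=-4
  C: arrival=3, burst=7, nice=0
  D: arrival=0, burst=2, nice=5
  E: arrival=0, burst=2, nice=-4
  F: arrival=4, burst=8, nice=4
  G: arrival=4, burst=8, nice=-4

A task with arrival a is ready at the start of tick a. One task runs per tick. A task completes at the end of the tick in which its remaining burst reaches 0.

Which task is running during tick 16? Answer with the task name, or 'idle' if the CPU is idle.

running at tick 16 = C

t=0: ready={A,D,E} → run A
t=1: ready={A,D,E} → run A
t=2: ready={A,D,E} → run A
t=3: ready={C,D,E} → run E
t=4: ready={C,D,E,F,G} → run E
t=5: ready={C,D,F,G} → run G
t=6: ready={C,D,F,G} → run G
t=7: ready={C,D,F,G} → run G
t=8: ready={C,D,F,G} → run G
t=9: ready={C,D,F,G} → run G
t=10: ready={C,D,F,G} → run G
t=11: ready={C,D,F,G} → run G
t=12: ready={C,D,F,G} → run G
t=13: ready={C,D,F} → run C
t=14: ready={C,D,F} → run C
t=15: ready={C,D,F} → run C
t=16: ready={C,D,F} → run C
t=17: ready={C,D,F} → run C
t=18: ready={C,D,F} → run C
t=19: ready={C,D,F} → run C
t=20: ready={D,F} → run F
t=21: ready={D,F} → run F
t=22: ready={D,F} → run F
t=23: ready={D,F} → run F
t=24: ready={D,F} → run F
t=25: ready={D,F} → run F
t=26: ready={D,F} → run F
t=27: ready={D,F} → run F
t=28: ready={D} → run D
t=29: ready={D} → run D
t=30: (idle)
t=31: (idle)
t=32: (idle)
t=33: (idle)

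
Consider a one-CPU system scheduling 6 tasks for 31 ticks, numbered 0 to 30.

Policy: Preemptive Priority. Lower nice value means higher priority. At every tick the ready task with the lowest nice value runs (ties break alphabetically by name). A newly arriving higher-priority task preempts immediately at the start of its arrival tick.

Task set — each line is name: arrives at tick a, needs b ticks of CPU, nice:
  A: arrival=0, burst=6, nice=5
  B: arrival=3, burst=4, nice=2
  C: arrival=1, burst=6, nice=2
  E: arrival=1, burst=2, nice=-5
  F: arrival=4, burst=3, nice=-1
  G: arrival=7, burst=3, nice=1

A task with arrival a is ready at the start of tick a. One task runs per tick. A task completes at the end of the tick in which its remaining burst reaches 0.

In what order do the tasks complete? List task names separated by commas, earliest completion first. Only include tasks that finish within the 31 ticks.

t=0: ready={A} → run A
t=1: ready={A,C,E} → run E
t=2: ready={A,C,E} → run E
t=3: ready={A,B,C} → run B
t=4: ready={A,B,C,F} → run F
t=5: ready={A,B,C,F} → run F
t=6: ready={A,B,C,F} → run F
t=7: ready={A,B,C,G} → run G
t=8: ready={A,B,C,G} → run G
t=9: ready={A,B,C,G} → run G
t=10: ready={A,B,C} → run B
t=11: ready={A,B,C} → run B
t=12: ready={A,B,C} → run B
t=13: ready={A,C} → run C
t=14: ready={A,C} → run C
t=15: ready={A,C} → run C
t=16: ready={A,C} → run C
t=17: ready={A,C} → run C
t=18: ready={A,C} → run C
t=19: ready={A} → run A
t=20: ready={A} → run A
t=21: ready={A} → run A
t=22: ready={A} → run A
t=23: ready={A} → run A
t=24: (idle)
t=25: (idle)
t=26: (idle)
t=27: (idle)
t=28: (idle)
t=29: (idle)
t=30: (idle)

completion order = E, F, G, B, C, A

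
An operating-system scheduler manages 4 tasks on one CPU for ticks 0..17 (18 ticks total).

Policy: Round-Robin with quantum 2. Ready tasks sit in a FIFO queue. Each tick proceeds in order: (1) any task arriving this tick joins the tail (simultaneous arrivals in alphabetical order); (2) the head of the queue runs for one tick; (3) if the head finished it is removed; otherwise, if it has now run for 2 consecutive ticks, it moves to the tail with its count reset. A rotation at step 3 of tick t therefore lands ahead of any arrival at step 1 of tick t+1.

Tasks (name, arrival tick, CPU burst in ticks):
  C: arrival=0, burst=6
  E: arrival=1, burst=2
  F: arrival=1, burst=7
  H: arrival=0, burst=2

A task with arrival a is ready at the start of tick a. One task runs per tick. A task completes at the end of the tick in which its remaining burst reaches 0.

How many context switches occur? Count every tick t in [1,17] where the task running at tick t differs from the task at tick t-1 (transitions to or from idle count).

t=0: queue=[C,H] q_used=0 → run C
t=1: queue=[C,H,E,F] q_used=1 → run C
t=2: queue=[H,E,F,C] q_used=0 → run H
t=3: queue=[H,E,F,C] q_used=1 → run H
t=4: queue=[E,F,C] q_used=0 → run E
t=5: queue=[E,F,C] q_used=1 → run E
t=6: queue=[F,C] q_used=0 → run F
t=7: queue=[F,C] q_used=1 → run F
t=8: queue=[C,F] q_used=0 → run C
t=9: queue=[C,F] q_used=1 → run C
t=10: queue=[F,C] q_used=0 → run F
t=11: queue=[F,C] q_used=1 → run F
t=12: queue=[C,F] q_used=0 → run C
t=13: queue=[C,F] q_used=1 → run C
t=14: queue=[F] q_used=0 → run F
t=15: queue=[F] q_used=1 → run F
t=16: queue=[F] q_used=0 → run F
t=17: (idle)

context switches = 8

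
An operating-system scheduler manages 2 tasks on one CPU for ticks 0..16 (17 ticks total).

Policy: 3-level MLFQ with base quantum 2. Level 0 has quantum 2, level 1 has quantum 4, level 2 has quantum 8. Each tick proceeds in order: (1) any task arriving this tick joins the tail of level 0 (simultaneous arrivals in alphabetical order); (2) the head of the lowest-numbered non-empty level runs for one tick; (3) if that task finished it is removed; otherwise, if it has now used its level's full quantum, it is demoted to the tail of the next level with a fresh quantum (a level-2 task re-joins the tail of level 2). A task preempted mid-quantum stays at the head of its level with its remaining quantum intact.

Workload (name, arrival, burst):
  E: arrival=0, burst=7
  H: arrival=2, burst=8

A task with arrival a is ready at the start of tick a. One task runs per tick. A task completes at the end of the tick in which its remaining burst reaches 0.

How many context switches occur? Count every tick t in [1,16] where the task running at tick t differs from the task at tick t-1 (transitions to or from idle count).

context switches = 6

t=0: L0/L1/L2 = E/-/- → run E
t=1: L0/L1/L2 = E/-/- → run E
t=2: L0/L1/L2 = H/E/- → run H
t=3: L0/L1/L2 = H/E/- → run H
t=4: L0/L1/L2 = -/EH/- → run E
t=5: L0/L1/L2 = -/EH/- → run E
t=6: L0/L1/L2 = -/EH/- → run E
t=7: L0/L1/L2 = -/EH/- → run E
t=8: L0/L1/L2 = -/H/E → run H
t=9: L0/L1/L2 = -/H/E → run H
t=10: L0/L1/L2 = -/H/E → run H
t=11: L0/L1/L2 = -/H/E → run H
t=12: L0/L1/L2 = -/-/EH → run E
t=13: L0/L1/L2 = -/-/H → run H
t=14: L0/L1/L2 = -/-/H → run H
t=15: (idle)
t=16: (idle)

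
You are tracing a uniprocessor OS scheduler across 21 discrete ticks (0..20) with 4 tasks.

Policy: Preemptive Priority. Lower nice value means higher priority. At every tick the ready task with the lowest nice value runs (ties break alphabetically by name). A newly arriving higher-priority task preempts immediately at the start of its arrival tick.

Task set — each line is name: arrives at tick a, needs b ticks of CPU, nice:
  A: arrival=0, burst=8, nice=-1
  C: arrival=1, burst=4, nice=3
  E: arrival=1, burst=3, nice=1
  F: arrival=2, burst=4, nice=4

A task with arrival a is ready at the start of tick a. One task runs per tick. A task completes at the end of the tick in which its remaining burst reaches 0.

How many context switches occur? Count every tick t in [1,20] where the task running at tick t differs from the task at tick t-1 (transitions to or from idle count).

context switches = 4

t=0: ready={A} → run A
t=1: ready={A,C,E} → run A
t=2: ready={A,C,E,F} → run A
t=3: ready={A,C,E,F} → run A
t=4: ready={A,C,E,F} → run A
t=5: ready={A,C,E,F} → run A
t=6: ready={A,C,E,F} → run A
t=7: ready={A,C,E,F} → run A
t=8: ready={C,E,F} → run E
t=9: ready={C,E,F} → run E
t=10: ready={C,E,F} → run E
t=11: ready={C,F} → run C
t=12: ready={C,F} → run C
t=13: ready={C,F} → run C
t=14: ready={C,F} → run C
t=15: ready={F} → run F
t=16: ready={F} → run F
t=17: ready={F} → run F
t=18: ready={F} → run F
t=19: (idle)
t=20: (idle)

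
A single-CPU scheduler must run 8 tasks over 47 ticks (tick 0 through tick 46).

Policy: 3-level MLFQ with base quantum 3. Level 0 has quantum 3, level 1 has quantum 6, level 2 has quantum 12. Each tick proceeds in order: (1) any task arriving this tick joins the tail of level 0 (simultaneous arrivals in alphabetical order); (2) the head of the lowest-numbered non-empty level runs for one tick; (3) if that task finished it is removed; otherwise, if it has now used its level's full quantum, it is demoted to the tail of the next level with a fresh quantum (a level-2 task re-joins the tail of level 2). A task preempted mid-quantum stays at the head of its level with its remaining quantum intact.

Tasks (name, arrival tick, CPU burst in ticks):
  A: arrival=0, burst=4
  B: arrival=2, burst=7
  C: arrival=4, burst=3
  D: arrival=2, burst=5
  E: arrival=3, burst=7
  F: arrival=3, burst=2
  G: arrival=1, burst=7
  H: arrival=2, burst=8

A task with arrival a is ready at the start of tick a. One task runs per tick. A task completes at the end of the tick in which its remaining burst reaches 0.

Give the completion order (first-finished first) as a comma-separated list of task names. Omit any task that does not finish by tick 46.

completion order = F, C, A, G, B, D, H, E

t=0: L0/L1/L2 = A/-/- → run A
t=1: L0/L1/L2 = AG/-/- → run A
t=2: L0/L1/L2 = AGBDH/-/- → run A
t=3: L0/L1/L2 = GBDHEF/A/- → run G
t=4: L0/L1/L2 = GBDHEFC/A/- → run G
t=5: L0/L1/L2 = GBDHEFC/A/- → run G
t=6: L0/L1/L2 = BDHEFC/AG/- → run B
t=7: L0/L1/L2 = BDHEFC/AG/- → run B
t=8: L0/L1/L2 = BDHEFC/AG/- → run B
t=9: L0/L1/L2 = DHEFC/AGB/- → run D
t=10: L0/L1/L2 = DHEFC/AGB/- → run D
t=11: L0/L1/L2 = DHEFC/AGB/- → run D
t=12: L0/L1/L2 = HEFC/AGBD/- → run H
t=13: L0/L1/L2 = HEFC/AGBD/- → run H
t=14: L0/L1/L2 = HEFC/AGBD/- → run H
t=15: L0/L1/L2 = EFC/AGBDH/- → run E
t=16: L0/L1/L2 = EFC/AGBDH/- → run E
t=17: L0/L1/L2 = EFC/AGBDH/- → run E
t=18: L0/L1/L2 = FC/AGBDHE/- → run F
t=19: L0/L1/L2 = FC/AGBDHE/- → run F
t=20: L0/L1/L2 = C/AGBDHE/- → run C
t=21: L0/L1/L2 = C/AGBDHE/- → run C
t=22: L0/L1/L2 = C/AGBDHE/- → run C
t=23: L0/L1/L2 = -/AGBDHE/- → run A
t=24: L0/L1/L2 = -/GBDHE/- → run G
t=25: L0/L1/L2 = -/GBDHE/- → run G
t=26: L0/L1/L2 = -/GBDHE/- → run G
t=27: L0/L1/L2 = -/GBDHE/- → run G
t=28: L0/L1/L2 = -/BDHE/- → run B
t=29: L0/L1/L2 = -/BDHE/- → run B
t=30: L0/L1/L2 = -/BDHE/- → run B
t=31: L0/L1/L2 = -/BDHE/- → run B
t=32: L0/L1/L2 = -/DHE/- → run D
t=33: L0/L1/L2 = -/DHE/- → run D
t=34: L0/L1/L2 = -/HE/- → run H
t=35: L0/L1/L2 = -/HE/- → run H
t=36: L0/L1/L2 = -/HE/- → run H
t=37: L0/L1/L2 = -/HE/- → run H
t=38: L0/L1/L2 = -/HE/- → run H
t=39: L0/L1/L2 = -/E/- → run E
t=40: L0/L1/L2 = -/E/- → run E
t=41: L0/L1/L2 = -/E/- → run E
t=42: L0/L1/L2 = -/E/- → run E
t=43: (idle)
t=44: (idle)
t=45: (idle)
t=46: (idle)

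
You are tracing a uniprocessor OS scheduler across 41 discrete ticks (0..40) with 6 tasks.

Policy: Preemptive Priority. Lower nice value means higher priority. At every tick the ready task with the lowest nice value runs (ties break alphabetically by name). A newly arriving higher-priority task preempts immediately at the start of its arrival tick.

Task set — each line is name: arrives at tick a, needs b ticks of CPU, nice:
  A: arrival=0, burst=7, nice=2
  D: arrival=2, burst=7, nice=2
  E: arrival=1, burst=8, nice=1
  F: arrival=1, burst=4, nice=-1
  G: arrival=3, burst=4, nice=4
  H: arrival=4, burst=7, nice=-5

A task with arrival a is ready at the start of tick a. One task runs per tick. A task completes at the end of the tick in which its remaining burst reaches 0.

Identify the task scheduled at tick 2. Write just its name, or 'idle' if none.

running at tick 2 = F

t=0: ready={A} → run A
t=1: ready={A,E,F} → run F
t=2: ready={A,D,E,F} → run F
t=3: ready={A,D,E,F,G} → run F
t=4: ready={A,D,E,F,G,H} → run H
t=5: ready={A,D,E,F,G,H} → run H
t=6: ready={A,D,E,F,G,H} → run H
t=7: ready={A,D,E,F,G,H} → run H
t=8: ready={A,D,E,F,G,H} → run H
t=9: ready={A,D,E,F,G,H} → run H
t=10: ready={A,D,E,F,G,H} → run H
t=11: ready={A,D,E,F,G} → run F
t=12: ready={A,D,E,G} → run E
t=13: ready={A,D,E,G} → run E
t=14: ready={A,D,E,G} → run E
t=15: ready={A,D,E,G} → run E
t=16: ready={A,D,E,G} → run E
t=17: ready={A,D,E,G} → run E
t=18: ready={A,D,E,G} → run E
t=19: ready={A,D,E,G} → run E
t=20: ready={A,D,G} → run A
t=21: ready={A,D,G} → run A
t=22: ready={A,D,G} → run A
t=23: ready={A,D,G} → run A
t=24: ready={A,D,G} → run A
t=25: ready={A,D,G} → run A
t=26: ready={D,G} → run D
t=27: ready={D,G} → run D
t=28: ready={D,G} → run D
t=29: ready={D,G} → run D
t=30: ready={D,G} → run D
t=31: ready={D,G} → run D
t=32: ready={D,G} → run D
t=33: ready={G} → run G
t=34: ready={G} → run G
t=35: ready={G} → run G
t=36: ready={G} → run G
t=37: (idle)
t=38: (idle)
t=39: (idle)
t=40: (idle)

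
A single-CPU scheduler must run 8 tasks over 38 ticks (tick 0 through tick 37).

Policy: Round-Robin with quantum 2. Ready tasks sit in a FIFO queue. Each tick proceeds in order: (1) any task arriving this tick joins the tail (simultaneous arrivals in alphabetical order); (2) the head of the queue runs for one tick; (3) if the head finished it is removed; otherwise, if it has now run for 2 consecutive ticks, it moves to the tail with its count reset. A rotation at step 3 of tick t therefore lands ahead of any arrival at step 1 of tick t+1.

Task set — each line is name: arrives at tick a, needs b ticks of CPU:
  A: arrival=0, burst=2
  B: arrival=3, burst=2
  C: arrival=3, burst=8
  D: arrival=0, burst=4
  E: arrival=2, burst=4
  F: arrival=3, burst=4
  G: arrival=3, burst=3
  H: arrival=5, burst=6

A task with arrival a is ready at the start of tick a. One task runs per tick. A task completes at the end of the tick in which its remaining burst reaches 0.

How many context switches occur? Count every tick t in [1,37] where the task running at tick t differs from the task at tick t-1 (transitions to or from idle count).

context switches = 17

t=0: queue=[A,D] q_used=0 → run A
t=1: queue=[A,D] q_used=1 → run A
t=2: queue=[D,E] q_used=0 → run D
t=3: queue=[D,E,B,C,F,G] q_used=1 → run D
t=4: queue=[E,B,C,F,G,D] q_used=0 → run E
t=5: queue=[E,B,C,F,G,D,H] q_used=1 → run E
t=6: queue=[B,C,F,G,D,H,E] q_used=0 → run B
t=7: queue=[B,C,F,G,D,H,E] q_used=1 → run B
t=8: queue=[C,F,G,D,H,E] q_used=0 → run C
t=9: queue=[C,F,G,D,H,E] q_used=1 → run C
t=10: queue=[F,G,D,H,E,C] q_used=0 → run F
t=11: queue=[F,G,D,H,E,C] q_used=1 → run F
t=12: queue=[G,D,H,E,C,F] q_used=0 → run G
t=13: queue=[G,D,H,E,C,F] q_used=1 → run G
t=14: queue=[D,H,E,C,F,G] q_used=0 → run D
t=15: queue=[D,H,E,C,F,G] q_used=1 → run D
t=16: queue=[H,E,C,F,G] q_used=0 → run H
t=17: queue=[H,E,C,F,G] q_used=1 → run H
t=18: queue=[E,C,F,G,H] q_used=0 → run E
t=19: queue=[E,C,F,G,H] q_used=1 → run E
t=20: queue=[C,F,G,H] q_used=0 → run C
t=21: queue=[C,F,G,H] q_used=1 → run C
t=22: queue=[F,G,H,C] q_used=0 → run F
t=23: queue=[F,G,H,C] q_used=1 → run F
t=24: queue=[G,H,C] q_used=0 → run G
t=25: queue=[H,C] q_used=0 → run H
t=26: queue=[H,C] q_used=1 → run H
t=27: queue=[C,H] q_used=0 → run C
t=28: queue=[C,H] q_used=1 → run C
t=29: queue=[H,C] q_used=0 → run H
t=30: queue=[H,C] q_used=1 → run H
t=31: queue=[C] q_used=0 → run C
t=32: queue=[C] q_used=1 → run C
t=33: (idle)
t=34: (idle)
t=35: (idle)
t=36: (idle)
t=37: (idle)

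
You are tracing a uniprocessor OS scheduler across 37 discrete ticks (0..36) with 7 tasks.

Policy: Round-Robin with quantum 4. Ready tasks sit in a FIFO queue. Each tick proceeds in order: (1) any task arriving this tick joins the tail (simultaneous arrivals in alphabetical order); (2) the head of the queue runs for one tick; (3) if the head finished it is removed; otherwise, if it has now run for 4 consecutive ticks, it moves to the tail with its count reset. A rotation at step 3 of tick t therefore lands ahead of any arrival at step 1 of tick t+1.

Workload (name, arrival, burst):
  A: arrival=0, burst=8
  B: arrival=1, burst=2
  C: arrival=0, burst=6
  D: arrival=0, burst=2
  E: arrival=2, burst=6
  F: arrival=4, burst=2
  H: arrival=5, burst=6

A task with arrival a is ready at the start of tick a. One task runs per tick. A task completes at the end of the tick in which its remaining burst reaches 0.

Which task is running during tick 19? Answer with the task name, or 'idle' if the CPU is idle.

t=0: queue=[A,C,D] q_used=0 → run A
t=1: queue=[A,C,D,B] q_used=1 → run A
t=2: queue=[A,C,D,B,E] q_used=2 → run A
t=3: queue=[A,C,D,B,E] q_used=3 → run A
t=4: queue=[C,D,B,E,A,F] q_used=0 → run C
t=5: queue=[C,D,B,E,A,F,H] q_used=1 → run C
t=6: queue=[C,D,B,E,A,F,H] q_used=2 → run C
t=7: queue=[C,D,B,E,A,F,H] q_used=3 → run C
t=8: queue=[D,B,E,A,F,H,C] q_used=0 → run D
t=9: queue=[D,B,E,A,F,H,C] q_used=1 → run D
t=10: queue=[B,E,A,F,H,C] q_used=0 → run B
t=11: queue=[B,E,A,F,H,C] q_used=1 → run B
t=12: queue=[E,A,F,H,C] q_used=0 → run E
t=13: queue=[E,A,F,H,C] q_used=1 → run E
t=14: queue=[E,A,F,H,C] q_used=2 → run E
t=15: queue=[E,A,F,H,C] q_used=3 → run E
t=16: queue=[A,F,H,C,E] q_used=0 → run A
t=17: queue=[A,F,H,C,E] q_used=1 → run A
t=18: queue=[A,F,H,C,E] q_used=2 → run A
t=19: queue=[A,F,H,C,E] q_used=3 → run A
t=20: queue=[F,H,C,E] q_used=0 → run F
t=21: queue=[F,H,C,E] q_used=1 → run F
t=22: queue=[H,C,E] q_used=0 → run H
t=23: queue=[H,C,E] q_used=1 → run H
t=24: queue=[H,C,E] q_used=2 → run H
t=25: queue=[H,C,E] q_used=3 → run H
t=26: queue=[C,E,H] q_used=0 → run C
t=27: queue=[C,E,H] q_used=1 → run C
t=28: queue=[E,H] q_used=0 → run E
t=29: queue=[E,H] q_used=1 → run E
t=30: queue=[H] q_used=0 → run H
t=31: queue=[H] q_used=1 → run H
t=32: (idle)
t=33: (idle)
t=34: (idle)
t=35: (idle)
t=36: (idle)

running at tick 19 = A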